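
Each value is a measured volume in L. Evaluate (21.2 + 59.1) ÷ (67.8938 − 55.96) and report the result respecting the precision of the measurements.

6.73

21.2 + 59.1 = 80.3, limited to 1 d.p. → 3 s.f.; 67.8938 − 55.96 = 11.9338, limited to 2 d.p. → 4 s.f.
Carrying full precision, 80.3 ÷ 11.9338 = 6.7287871424…; keep min(3, 4) = 3 s.f.
Rounded to 3 significant figures: 6.73.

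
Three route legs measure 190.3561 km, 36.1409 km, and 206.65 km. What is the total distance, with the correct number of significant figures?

433.15 km

190.3561 km + 36.1409 km + 206.65 km = 433.1470 km.
Addition/subtraction keeps the fewest decimal places: 190.3561 → 4 decimal places, 36.1409 → 4 decimal places, 206.65 → 2 decimal places; limit is 2.
Rounded to 2 decimal places: 433.15 km.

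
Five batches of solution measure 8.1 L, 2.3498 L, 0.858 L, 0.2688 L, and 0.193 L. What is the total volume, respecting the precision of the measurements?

11.8 L

8.1 L + 2.3498 L + 0.858 L + 0.2688 L + 0.193 L = 11.7696 L.
Addition/subtraction keeps the fewest decimal places: 8.1 → 1 decimal place, 2.3498 → 4 decimal places, 0.858 → 3 decimal places, 0.2688 → 4 decimal places, 0.193 → 3 decimal places; limit is 1.
Rounded to 1 decimal place: 11.8 L.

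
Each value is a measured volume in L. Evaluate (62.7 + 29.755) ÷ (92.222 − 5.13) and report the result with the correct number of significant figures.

1.06

62.7 + 29.755 = 92.455, limited to 1 d.p. → 3 s.f.; 92.222 − 5.13 = 87.092, limited to 2 d.p. → 4 s.f.
Carrying full precision, 92.455 ÷ 87.092 = 1.0615785606…; keep min(3, 4) = 3 s.f.
Rounded to 3 significant figures: 1.06.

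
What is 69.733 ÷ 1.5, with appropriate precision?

46

69.733 ÷ 1.5 = 46.4886666667…
Multiplication/division keeps the fewest significant figures: 69.733 → 5 s.f., 1.5 → 2 s.f.; limit is 2.
Rounded to 2 significant figures: 46.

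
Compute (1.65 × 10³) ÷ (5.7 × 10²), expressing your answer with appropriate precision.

2.9

(1.65 × 10³) ÷ (5.7 × 10²) = 2.89473684211…
Multiplication/division keeps the fewest significant figures: 1.65 × 10³ → 3 s.f., 5.7 × 10² → 2 s.f.; limit is 2.
Rounded to 2 significant figures: 2.9.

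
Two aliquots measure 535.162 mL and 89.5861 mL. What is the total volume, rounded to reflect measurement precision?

535.162 mL + 89.5861 mL = 624.7481 mL.
Addition/subtraction keeps the fewest decimal places: 535.162 → 3 decimal places, 89.5861 → 4 decimal places; limit is 3.
Rounded to 3 decimal places: 624.748 mL.

624.748 mL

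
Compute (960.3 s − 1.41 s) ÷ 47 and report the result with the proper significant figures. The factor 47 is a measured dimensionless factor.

960.3 s − 1.41 s = 958.89 s; the difference is limited to 1 decimal place (4 s.f.).
Carrying full precision, 958.89 ÷ 47 = 20.4019148936… s; 47 has 2 s.f., so the result keeps min(4, 2) = 2 s.f.
Rounded to 2 significant figures: 2.0 × 10^1 s.

2.0 × 10^1 s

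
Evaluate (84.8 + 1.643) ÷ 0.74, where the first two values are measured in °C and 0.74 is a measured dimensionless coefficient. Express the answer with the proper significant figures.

1.2 × 10² °C

84.8 °C + 1.643 °C = 86.443 °C; the sum is limited to 1 decimal place (3 s.f.).
Carrying full precision, 86.443 ÷ 0.74 = 116.814864865… °C; 0.74 has 2 s.f., so the result keeps min(3, 2) = 2 s.f.
Rounded to 2 significant figures: 1.2 × 10² °C.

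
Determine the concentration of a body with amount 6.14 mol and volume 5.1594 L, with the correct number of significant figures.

1.19 mol/L

concentration = 6.14 mol ÷ 5.1594 L = 1.19006085979… mol/L.
6.14 has 3 significant figures; 5.1594 has 5.
Division/multiplication keeps the fewest: 3 significant figures.
Rounded: 1.19 mol/L.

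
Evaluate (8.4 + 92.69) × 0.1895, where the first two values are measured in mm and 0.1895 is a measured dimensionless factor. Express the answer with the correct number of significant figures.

8.4 mm + 92.69 mm = 101.09 mm; the sum is limited to 1 decimal place (4 s.f.).
Carrying full precision, 101.09 × 0.1895 = 19.156555 mm; 0.1895 has 4 s.f., so the result keeps min(4, 4) = 4 s.f.
Rounded to 4 significant figures: 19.16 mm.

19.16 mm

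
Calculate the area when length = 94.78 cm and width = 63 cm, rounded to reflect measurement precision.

6.0 × 10^3 cm²

area = 94.78 cm × 63 cm = 5971.14 cm².
94.78 has 4 significant figures; 63 has 2.
Division/multiplication keeps the fewest: 2 significant figures.
Rounded: 6.0 × 10^3 cm².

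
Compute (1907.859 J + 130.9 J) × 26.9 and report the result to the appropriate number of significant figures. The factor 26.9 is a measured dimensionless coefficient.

1907.859 J + 130.9 J = 2038.759 J; the sum is limited to 1 decimal place (5 s.f.).
Carrying full precision, 2038.759 × 26.9 = 54842.6171 J; 26.9 has 3 s.f., so the result keeps min(5, 3) = 3 s.f.
Rounded to 3 significant figures: 5.48 × 10^4 J.

5.48 × 10^4 J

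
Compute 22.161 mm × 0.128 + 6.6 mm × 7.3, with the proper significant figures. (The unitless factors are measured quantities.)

51 mm

22.161 × 0.128 = 2.836608 → 2.84 mm (3 s.f., last digit at the 10^-2 place).
6.6 × 7.3 = 48.18 → 48 mm (2 s.f., last digit at the 10^0 place).
Sum: 51.016608 mm; keep the coarser place, 10^0.
Result: 51 mm.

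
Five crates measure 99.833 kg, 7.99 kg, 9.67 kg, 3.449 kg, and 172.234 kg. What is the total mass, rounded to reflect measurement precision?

99.833 kg + 7.99 kg + 9.67 kg + 3.449 kg + 172.234 kg = 293.176 kg.
Addition/subtraction keeps the fewest decimal places: 99.833 → 3 decimal places, 7.99 → 2 decimal places, 9.67 → 2 decimal places, 3.449 → 3 decimal places, 172.234 → 3 decimal places; limit is 2.
Rounded to 2 decimal places: 2.9318 × 10² kg.

2.9318 × 10² kg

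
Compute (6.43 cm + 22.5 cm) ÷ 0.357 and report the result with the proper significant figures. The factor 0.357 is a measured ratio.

6.43 cm + 22.5 cm = 28.93 cm; the sum is limited to 1 decimal place (3 s.f.).
Carrying full precision, 28.93 ÷ 0.357 = 81.0364145658… cm; 0.357 has 3 s.f., so the result keeps min(3, 3) = 3 s.f.
Rounded to 3 significant figures: 81.0 cm.

81.0 cm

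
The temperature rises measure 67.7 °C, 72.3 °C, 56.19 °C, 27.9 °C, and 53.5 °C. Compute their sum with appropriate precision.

277.6 °C

67.7 °C + 72.3 °C + 56.19 °C + 27.9 °C + 53.5 °C = 277.59 °C.
Addition/subtraction keeps the fewest decimal places: 67.7 → 1 decimal place, 72.3 → 1 decimal place, 56.19 → 2 decimal places, 27.9 → 1 decimal place, 53.5 → 1 decimal place; limit is 1.
Rounded to 1 decimal place: 277.6 °C.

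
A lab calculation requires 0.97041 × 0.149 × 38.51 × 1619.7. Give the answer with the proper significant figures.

9.02 × 10³

0.97041 × 0.149 × 38.51 × 1619.7 = 9018.8181981…
Multiplication/division keeps the fewest significant figures: 0.97041 → 5 s.f., 0.149 → 3 s.f., 38.51 → 4 s.f., 1619.7 → 5 s.f.; limit is 3.
Rounded to 3 significant figures: 9.02 × 10³.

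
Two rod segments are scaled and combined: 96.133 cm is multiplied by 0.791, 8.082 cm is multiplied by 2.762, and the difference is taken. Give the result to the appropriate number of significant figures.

53.7 cm

96.133 × 0.791 = 76.041203 → 76.0 cm (3 s.f., last digit at the 10^-1 place).
8.082 × 2.762 = 22.322484 → 22.32 cm (4 s.f., last digit at the 10^-2 place).
Difference: 53.718719 cm; keep the coarser place, 10^-1.
Result: 53.7 cm.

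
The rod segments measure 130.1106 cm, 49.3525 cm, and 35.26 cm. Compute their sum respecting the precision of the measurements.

214.72 cm

130.1106 cm + 49.3525 cm + 35.26 cm = 214.7231 cm.
Addition/subtraction keeps the fewest decimal places: 130.1106 → 4 decimal places, 49.3525 → 4 decimal places, 35.26 → 2 decimal places; limit is 2.
Rounded to 2 decimal places: 214.72 cm.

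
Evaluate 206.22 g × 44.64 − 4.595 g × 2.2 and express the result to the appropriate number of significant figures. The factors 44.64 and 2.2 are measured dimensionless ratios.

9196 g

206.22 × 44.64 = 9205.6608 → 9206 g (4 s.f., last digit at the 10^0 place).
4.595 × 2.2 = 10.109 → 10. g (2 s.f., last digit at the 10^0 place).
Difference: 9195.5518 g; keep the coarser place, 10^0.
Result: 9196 g.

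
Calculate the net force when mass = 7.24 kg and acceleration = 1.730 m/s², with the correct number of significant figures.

net force = 7.24 kg × 1.730 m/s² = 12.5252 N.
7.24 has 3 significant figures; 1.730 has 4.
Division/multiplication keeps the fewest: 3 significant figures.
Rounded: 12.5 N.

12.5 N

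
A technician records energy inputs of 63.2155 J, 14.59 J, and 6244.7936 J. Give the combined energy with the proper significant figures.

63.2155 J + 14.59 J + 6244.7936 J = 6322.5991 J.
Addition/subtraction keeps the fewest decimal places: 63.2155 → 4 decimal places, 14.59 → 2 decimal places, 6244.7936 → 4 decimal places; limit is 2.
Rounded to 2 decimal places: 6.32260 × 10³ J.

6.32260 × 10³ J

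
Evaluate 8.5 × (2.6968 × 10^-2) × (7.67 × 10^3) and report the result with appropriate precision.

1.8 × 10^3

8.5 × (2.6968 × 10^-2) × (7.67 × 10^3) = 1758.17876
Multiplication/division keeps the fewest significant figures: 8.5 → 2 s.f., 2.6968 × 10^-2 → 5 s.f., 7.67 × 10^3 → 3 s.f.; limit is 2.
Rounded to 2 significant figures: 1.8 × 10^3.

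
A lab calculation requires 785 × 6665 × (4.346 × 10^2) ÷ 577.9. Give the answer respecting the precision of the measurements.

3.93 × 10^6

785 × 6665 × (4.346 × 10^2) ÷ 577.9 = 3934656.62744…
Multiplication/division keeps the fewest significant figures: 785 → 3 s.f., 6665 → 4 s.f., 4.346 × 10^2 → 4 s.f., 577.9 → 4 s.f.; limit is 3.
Rounded to 3 significant figures: 3.93 × 10^6.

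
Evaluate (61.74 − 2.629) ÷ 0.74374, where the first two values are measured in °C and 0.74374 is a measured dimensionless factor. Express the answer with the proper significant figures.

61.74 °C − 2.629 °C = 59.111 °C; the difference is limited to 2 decimal places (4 s.f.).
Carrying full precision, 59.111 ÷ 0.74374 = 79.4780434023… °C; 0.74374 has 5 s.f., so the result keeps min(4, 5) = 4 s.f.
Rounded to 4 significant figures: 79.48 °C.

79.48 °C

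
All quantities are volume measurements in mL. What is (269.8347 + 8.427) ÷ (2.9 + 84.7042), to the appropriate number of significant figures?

269.8347 + 8.427 = 278.2617, limited to 3 d.p. → 6 s.f.; 2.9 + 84.7042 = 87.6042, limited to 1 d.p. → 3 s.f.
Carrying full precision, 278.2617 ÷ 87.6042 = 3.17635113385…; keep min(6, 3) = 3 s.f.
Rounded to 3 significant figures: 3.18.

3.18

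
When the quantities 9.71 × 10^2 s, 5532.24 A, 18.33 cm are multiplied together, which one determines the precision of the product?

9.71 × 10^2 s

9.71 × 10^2 s → 3 s.f.; 5532.24 A → 6 s.f.; 18.33 cm → 4 s.f.
The fewest is 3 significant figures, from 9.71 × 10^2 s.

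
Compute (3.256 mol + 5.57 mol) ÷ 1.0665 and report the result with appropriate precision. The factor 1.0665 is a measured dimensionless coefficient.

8.28 mol

3.256 mol + 5.57 mol = 8.826 mol; the sum is limited to 2 decimal places (3 s.f.).
Carrying full precision, 8.826 ÷ 1.0665 = 8.27566807314… mol; 1.0665 has 5 s.f., so the result keeps min(3, 5) = 3 s.f.
Rounded to 3 significant figures: 8.28 mol.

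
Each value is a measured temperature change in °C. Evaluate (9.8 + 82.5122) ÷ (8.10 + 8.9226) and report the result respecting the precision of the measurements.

5.42

9.8 + 82.5122 = 92.3122, limited to 1 d.p. → 3 s.f.; 8.10 + 8.9226 = 17.0226, limited to 2 d.p. → 4 s.f.
Carrying full precision, 92.3122 ÷ 17.0226 = 5.42292011796…; keep min(3, 4) = 3 s.f.
Rounded to 3 significant figures: 5.42.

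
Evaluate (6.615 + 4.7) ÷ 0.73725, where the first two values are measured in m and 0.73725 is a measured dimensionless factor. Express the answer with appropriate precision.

6.615 m + 4.7 m = 11.315 m; the sum is limited to 1 decimal place (3 s.f.).
Carrying full precision, 11.315 ÷ 0.73725 = 15.3475754493… m; 0.73725 has 5 s.f., so the result keeps min(3, 5) = 3 s.f.
Rounded to 3 significant figures: 15.3 m.

15.3 m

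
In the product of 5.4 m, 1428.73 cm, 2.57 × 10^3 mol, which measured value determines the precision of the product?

5.4 m → 2 s.f.; 1428.73 cm → 6 s.f.; 2.57 × 10^3 mol → 3 s.f.
The fewest is 2 significant figures, from 5.4 m.

5.4 m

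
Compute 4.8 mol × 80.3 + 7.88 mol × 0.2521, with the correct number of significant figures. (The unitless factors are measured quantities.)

3.9 × 10² mol

4.8 × 80.3 = 385.44 → 3.9 × 10² mol (2 s.f., last digit at the 10^1 place).
7.88 × 0.2521 = 1.986548 → 1.99 mol (3 s.f., last digit at the 10^-2 place).
Sum: 387.426548 mol; keep the coarser place, 10^1.
Result: 3.9 × 10² mol.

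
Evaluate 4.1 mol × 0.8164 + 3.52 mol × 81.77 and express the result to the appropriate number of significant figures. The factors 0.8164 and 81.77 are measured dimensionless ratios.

291 mol

4.1 × 0.8164 = 3.34724 → 3.3 mol (2 s.f., last digit at the 10^-1 place).
3.52 × 81.77 = 287.8304 → 288 mol (3 s.f., last digit at the 10^0 place).
Sum: 291.17764 mol; keep the coarser place, 10^0.
Result: 291 mol.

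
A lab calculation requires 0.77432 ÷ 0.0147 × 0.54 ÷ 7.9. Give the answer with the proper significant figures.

0.77432 ÷ 0.0147 × 0.54 ÷ 7.9 = 3.60055799535…
Multiplication/division keeps the fewest significant figures: 0.77432 → 5 s.f., 0.0147 → 3 s.f., 0.54 → 2 s.f., 7.9 → 2 s.f.; limit is 2.
Rounded to 2 significant figures: 3.6.

3.6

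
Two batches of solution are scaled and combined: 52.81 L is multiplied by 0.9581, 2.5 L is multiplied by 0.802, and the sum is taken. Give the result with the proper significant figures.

52.6 L

52.81 × 0.9581 = 50.597261 → 50.60 L (4 s.f., last digit at the 10^-2 place).
2.5 × 0.802 = 2.005 → 2.0 L (2 s.f., last digit at the 10^-1 place).
Sum: 52.602261 L; keep the coarser place, 10^-1.
Result: 52.6 L.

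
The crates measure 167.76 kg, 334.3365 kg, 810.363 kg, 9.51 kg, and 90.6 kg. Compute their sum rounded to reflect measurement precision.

1412.6 kg

167.76 kg + 334.3365 kg + 810.363 kg + 9.51 kg + 90.6 kg = 1412.5695 kg.
Addition/subtraction keeps the fewest decimal places: 167.76 → 2 decimal places, 334.3365 → 4 decimal places, 810.363 → 3 decimal places, 9.51 → 2 decimal places, 90.6 → 1 decimal place; limit is 1.
Rounded to 1 decimal place: 1412.6 kg.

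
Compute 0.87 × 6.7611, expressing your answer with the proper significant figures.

0.87 × 6.7611 = 5.882157
Multiplication/division keeps the fewest significant figures: 0.87 → 2 s.f., 6.7611 → 5 s.f.; limit is 2.
Rounded to 2 significant figures: 5.9.

5.9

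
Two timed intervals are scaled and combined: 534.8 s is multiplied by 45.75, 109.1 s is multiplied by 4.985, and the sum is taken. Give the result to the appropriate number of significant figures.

2.501 × 10^4 s

534.8 × 45.75 = 24467.1 → 2.447 × 10^4 s (4 s.f., last digit at the 10^1 place).
109.1 × 4.985 = 543.8635 → 543.9 s (4 s.f., last digit at the 10^-1 place).
Sum: 25010.9635 s; keep the coarser place, 10^1.
Result: 2.501 × 10^4 s.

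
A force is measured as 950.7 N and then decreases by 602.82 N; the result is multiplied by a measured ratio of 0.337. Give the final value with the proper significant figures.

950.7 N − 602.82 N = 347.88 N; the difference is limited to 1 decimal place (4 s.f.).
Carrying full precision, 347.88 × 0.337 = 117.23556 N; 0.337 has 3 s.f., so the result keeps min(4, 3) = 3 s.f.
Rounded to 3 significant figures: 117 N.

117 N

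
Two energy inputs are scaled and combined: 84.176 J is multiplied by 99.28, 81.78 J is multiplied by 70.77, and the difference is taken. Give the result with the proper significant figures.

84.176 × 99.28 = 8356.99328 → 8357 J (4 s.f., last digit at the 10^0 place).
81.78 × 70.77 = 5787.5706 → 5.788 × 10^3 J (4 s.f., last digit at the 10^0 place).
Difference: 2569.42268 J; keep the coarser place, 10^0.
Result: 2569 J.

2569 J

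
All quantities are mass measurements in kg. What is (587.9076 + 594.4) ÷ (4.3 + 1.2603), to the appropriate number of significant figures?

587.9076 + 594.4 = 1182.3076, limited to 1 d.p. → 5 s.f.; 4.3 + 1.2603 = 5.5603, limited to 1 d.p. → 2 s.f.
Carrying full precision, 1182.3076 ÷ 5.5603 = 212.633778753…; keep min(5, 2) = 2 s.f.
Rounded to 2 significant figures: 2.1 × 10^2.

2.1 × 10^2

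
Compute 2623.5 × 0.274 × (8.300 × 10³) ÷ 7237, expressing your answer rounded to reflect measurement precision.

2623.5 × 0.274 × (8.300 × 10³) ÷ 7237 = 824.424996546…
Multiplication/division keeps the fewest significant figures: 2623.5 → 5 s.f., 0.274 → 3 s.f., 8.300 × 10³ → 4 s.f., 7237 → 4 s.f.; limit is 3.
Rounded to 3 significant figures: 8.24 × 10².

8.24 × 10²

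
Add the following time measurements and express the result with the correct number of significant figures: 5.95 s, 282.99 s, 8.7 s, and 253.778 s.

5.514 × 10^2 s

5.95 s + 282.99 s + 8.7 s + 253.778 s = 551.418 s.
Addition/subtraction keeps the fewest decimal places: 5.95 → 2 decimal places, 282.99 → 2 decimal places, 8.7 → 1 decimal place, 253.778 → 3 decimal places; limit is 1.
Rounded to 1 decimal place: 5.514 × 10^2 s.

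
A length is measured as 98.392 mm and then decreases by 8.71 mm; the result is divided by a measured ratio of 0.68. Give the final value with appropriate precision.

1.3 × 10² mm

98.392 mm − 8.71 mm = 89.682 mm; the difference is limited to 2 decimal places (4 s.f.).
Carrying full precision, 89.682 ÷ 0.68 = 131.885294118… mm; 0.68 has 2 s.f., so the result keeps min(4, 2) = 2 s.f.
Rounded to 2 significant figures: 1.3 × 10² mm.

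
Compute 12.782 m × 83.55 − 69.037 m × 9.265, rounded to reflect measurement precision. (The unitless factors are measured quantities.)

4.28 × 10² m

12.782 × 83.55 = 1067.9361 → 1068 m (4 s.f., last digit at the 10^0 place).
69.037 × 9.265 = 639.627805 → 639.6 m (4 s.f., last digit at the 10^-1 place).
Difference: 428.308295 m; keep the coarser place, 10^0.
Result: 4.28 × 10² m.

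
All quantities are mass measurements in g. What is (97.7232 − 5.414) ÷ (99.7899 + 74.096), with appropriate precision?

0.53086

97.7232 − 5.414 = 92.3092, limited to 3 d.p. → 5 s.f.; 99.7899 + 74.096 = 173.8859, limited to 3 d.p. → 6 s.f.
Carrying full precision, 92.3092 ÷ 173.8859 = 0.530860754092…; keep min(5, 6) = 5 s.f.
Rounded to 5 significant figures: 0.53086.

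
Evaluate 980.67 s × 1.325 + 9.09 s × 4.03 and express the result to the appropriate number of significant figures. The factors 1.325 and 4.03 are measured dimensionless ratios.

980.67 × 1.325 = 1299.38775 → 1299 s (4 s.f., last digit at the 10^0 place).
9.09 × 4.03 = 36.6327 → 36.6 s (3 s.f., last digit at the 10^-1 place).
Sum: 1336.02045 s; keep the coarser place, 10^0.
Result: 1336 s.

1336 s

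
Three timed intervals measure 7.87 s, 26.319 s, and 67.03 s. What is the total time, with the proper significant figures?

7.87 s + 26.319 s + 67.03 s = 101.219 s.
Addition/subtraction keeps the fewest decimal places: 7.87 → 2 decimal places, 26.319 → 3 decimal places, 67.03 → 2 decimal places; limit is 2.
Rounded to 2 decimal places: 101.22 s.

101.22 s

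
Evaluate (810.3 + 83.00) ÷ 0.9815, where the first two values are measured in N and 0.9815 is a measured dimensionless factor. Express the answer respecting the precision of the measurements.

810.3 N + 83.00 N = 893.30 N; the sum is limited to 1 decimal place (4 s.f.).
Carrying full precision, 893.30 ÷ 0.9815 = 910.137544575… N; 0.9815 has 4 s.f., so the result keeps min(4, 4) = 4 s.f.
Rounded to 4 significant figures: 9.101 × 10^2 N.

9.101 × 10^2 N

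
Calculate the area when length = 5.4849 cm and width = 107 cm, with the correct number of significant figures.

area = 5.4849 cm × 107 cm = 586.8843 cm².
5.4849 has 5 significant figures; 107 has 3.
Division/multiplication keeps the fewest: 3 significant figures.
Rounded: 587 cm².

587 cm²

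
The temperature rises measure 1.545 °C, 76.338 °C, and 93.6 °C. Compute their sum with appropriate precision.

171.5 °C

1.545 °C + 76.338 °C + 93.6 °C = 171.483 °C.
Addition/subtraction keeps the fewest decimal places: 1.545 → 3 decimal places, 76.338 → 3 decimal places, 93.6 → 1 decimal place; limit is 1.
Rounded to 1 decimal place: 171.5 °C.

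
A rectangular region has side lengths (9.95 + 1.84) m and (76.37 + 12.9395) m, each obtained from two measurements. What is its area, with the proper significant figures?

9.95 + 1.84 = 11.79, limited to 2 d.p. → 4 s.f.; 76.37 + 12.9395 = 89.3095, limited to 2 d.p. → 4 s.f.
Carrying full precision, 11.79 × 89.3095 = 1052.959005; keep min(4, 4) = 4 s.f.
Rounded to 4 significant figures: 1.053 × 10^3 m².

1.053 × 10^3 m²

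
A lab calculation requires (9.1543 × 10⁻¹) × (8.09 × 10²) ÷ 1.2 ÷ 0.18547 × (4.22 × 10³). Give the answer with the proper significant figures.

1.4 × 10⁷

(9.1543 × 10⁻¹) × (8.09 × 10²) ÷ 1.2 ÷ 0.18547 × (4.22 × 10³) = 14042071.9946…
Multiplication/division keeps the fewest significant figures: 9.1543 × 10⁻¹ → 5 s.f., 8.09 × 10² → 3 s.f., 1.2 → 2 s.f., 0.18547 → 5 s.f., 4.22 × 10³ → 3 s.f.; limit is 2.
Rounded to 2 significant figures: 1.4 × 10⁷.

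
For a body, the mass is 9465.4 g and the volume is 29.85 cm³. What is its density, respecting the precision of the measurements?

density = 9465.4 g ÷ 29.85 cm³ = 317.098827471… g/cm³.
9465.4 has 5 significant figures; 29.85 has 4.
Division/multiplication keeps the fewest: 4 significant figures.
Rounded: 3.171 × 10² g/cm³.

3.171 × 10² g/cm³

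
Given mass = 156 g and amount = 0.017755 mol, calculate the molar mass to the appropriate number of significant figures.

molar mass = 156 g ÷ 0.017755 mol = 8786.25739228… g/mol.
156 has 3 significant figures; 0.017755 has 5.
Division/multiplication keeps the fewest: 3 significant figures.
Rounded: 8.79 × 10³ g/mol.

8.79 × 10³ g/mol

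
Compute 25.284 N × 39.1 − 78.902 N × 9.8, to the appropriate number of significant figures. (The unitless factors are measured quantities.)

2.2 × 10^2 N

25.284 × 39.1 = 988.6044 → 989 N (3 s.f., last digit at the 10^0 place).
78.902 × 9.8 = 773.2396 → 7.7 × 10^2 N (2 s.f., last digit at the 10^1 place).
Difference: 215.3648 N; keep the coarser place, 10^1.
Result: 2.2 × 10^2 N.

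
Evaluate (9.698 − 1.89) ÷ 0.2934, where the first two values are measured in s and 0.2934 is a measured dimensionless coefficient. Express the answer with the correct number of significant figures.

26.6 s

9.698 s − 1.89 s = 7.808 s; the difference is limited to 2 decimal places (3 s.f.).
Carrying full precision, 7.808 ÷ 0.2934 = 26.612133606… s; 0.2934 has 4 s.f., so the result keeps min(3, 4) = 3 s.f.
Rounded to 3 significant figures: 26.6 s.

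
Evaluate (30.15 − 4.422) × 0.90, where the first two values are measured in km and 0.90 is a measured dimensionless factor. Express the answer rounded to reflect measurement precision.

30.15 km − 4.422 km = 25.728 km; the difference is limited to 2 decimal places (4 s.f.).
Carrying full precision, 25.728 × 0.90 = 23.1552 km; 0.90 has 2 s.f., so the result keeps min(4, 2) = 2 s.f.
Rounded to 2 significant figures: 23 km.

23 km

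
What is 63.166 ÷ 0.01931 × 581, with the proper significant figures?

1.90 × 10^6

63.166 ÷ 0.01931 × 581 = 1900540.96323…
Multiplication/division keeps the fewest significant figures: 63.166 → 5 s.f., 0.01931 → 4 s.f., 581 → 3 s.f.; limit is 3.
Rounded to 3 significant figures: 1.90 × 10^6.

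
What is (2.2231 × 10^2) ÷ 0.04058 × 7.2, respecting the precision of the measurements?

3.9 × 10^4

(2.2231 × 10^2) ÷ 0.04058 × 7.2 = 39443.8639724…
Multiplication/division keeps the fewest significant figures: 2.2231 × 10^2 → 5 s.f., 0.04058 → 4 s.f., 7.2 → 2 s.f.; limit is 2.
Rounded to 2 significant figures: 3.9 × 10^4.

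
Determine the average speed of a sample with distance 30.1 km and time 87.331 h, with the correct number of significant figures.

0.345 km/h

average speed = 30.1 km ÷ 87.331 h = 0.344665697175… km/h.
30.1 has 3 significant figures; 87.331 has 5.
Division/multiplication keeps the fewest: 3 significant figures.
Rounded: 0.345 km/h.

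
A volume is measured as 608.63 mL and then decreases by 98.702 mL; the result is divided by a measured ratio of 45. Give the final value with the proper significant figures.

608.63 mL − 98.702 mL = 509.928 mL; the difference is limited to 2 decimal places (5 s.f.).
Carrying full precision, 509.928 ÷ 45 = 11.3317333333… mL; 45 has 2 s.f., so the result keeps min(5, 2) = 2 s.f.
Rounded to 2 significant figures: 11 mL.

11 mL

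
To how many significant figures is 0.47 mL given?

0.47: leading zeros are not significant.

2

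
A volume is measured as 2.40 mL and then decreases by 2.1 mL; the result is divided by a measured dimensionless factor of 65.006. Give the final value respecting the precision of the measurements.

0.005 mL

2.40 mL − 2.1 mL = 0.30 mL; the difference is limited to 1 decimal place (1 s.f.).
Carrying full precision, 0.30 ÷ 65.006 = 0.0046149586192… mL; 65.006 has 5 s.f., so the result keeps min(1, 5) = 1 s.f.
Rounded to 1 significant figure: 0.005 mL.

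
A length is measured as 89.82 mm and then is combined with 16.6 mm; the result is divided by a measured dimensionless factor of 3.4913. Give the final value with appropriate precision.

89.82 mm + 16.6 mm = 106.42 mm; the sum is limited to 1 decimal place (4 s.f.).
Carrying full precision, 106.42 ÷ 3.4913 = 30.4814825423… mm; 3.4913 has 5 s.f., so the result keeps min(4, 5) = 4 s.f.
Rounded to 4 significant figures: 30.48 mm.

30.48 mm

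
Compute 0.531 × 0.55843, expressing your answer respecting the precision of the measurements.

0.531 × 0.55843 = 0.29652633
Multiplication/division keeps the fewest significant figures: 0.531 → 3 s.f., 0.55843 → 5 s.f.; limit is 3.
Rounded to 3 significant figures: 0.297.

0.297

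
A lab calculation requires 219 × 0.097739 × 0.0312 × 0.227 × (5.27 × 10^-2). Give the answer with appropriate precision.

0.00799

219 × 0.097739 × 0.0312 × 0.227 × (5.27 × 10^-2) = 0.00798919593885…
Multiplication/division keeps the fewest significant figures: 219 → 3 s.f., 0.097739 → 5 s.f., 0.0312 → 3 s.f., 0.227 → 3 s.f., 5.27 × 10^-2 → 3 s.f.; limit is 3.
Rounded to 3 significant figures: 0.00799.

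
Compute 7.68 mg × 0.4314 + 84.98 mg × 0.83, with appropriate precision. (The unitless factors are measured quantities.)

7.68 × 0.4314 = 3.313152 → 3.31 mg (3 s.f., last digit at the 10^-2 place).
84.98 × 0.83 = 70.5334 → 71 mg (2 s.f., last digit at the 10^0 place).
Sum: 73.846552 mg; keep the coarser place, 10^0.
Result: 74 mg.

74 mg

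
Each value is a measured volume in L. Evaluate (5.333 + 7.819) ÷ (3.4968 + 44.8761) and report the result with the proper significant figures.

5.333 + 7.819 = 13.152, limited to 3 d.p. → 5 s.f.; 3.4968 + 44.8761 = 48.3729, limited to 4 d.p. → 6 s.f.
Carrying full precision, 13.152 ÷ 48.3729 = 0.271887771872…; keep min(5, 6) = 5 s.f.
Rounded to 5 significant figures: 0.27189.

0.27189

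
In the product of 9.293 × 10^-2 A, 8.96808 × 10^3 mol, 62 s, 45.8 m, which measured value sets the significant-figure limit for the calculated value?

62 s

9.293 × 10^-2 A → 4 s.f.; 8.96808 × 10^3 mol → 6 s.f.; 62 s → 2 s.f.; 45.8 m → 3 s.f.
The fewest is 2 significant figures, from 62 s.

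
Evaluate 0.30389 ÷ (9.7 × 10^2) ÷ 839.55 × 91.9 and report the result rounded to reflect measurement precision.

0.30389 ÷ (9.7 × 10^2) ÷ 839.55 × 91.9 = 0.0000342936428266…
Multiplication/division keeps the fewest significant figures: 0.30389 → 5 s.f., 9.7 × 10^2 → 2 s.f., 839.55 → 5 s.f., 91.9 → 3 s.f.; limit is 2.
Rounded to 2 significant figures: 3.4 × 10^-5.

3.4 × 10^-5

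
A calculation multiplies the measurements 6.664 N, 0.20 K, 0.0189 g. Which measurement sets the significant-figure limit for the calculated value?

0.20 K

6.664 N → 4 s.f.; 0.20 K → 2 s.f.; 0.0189 g → 3 s.f.
The fewest is 2 significant figures, from 0.20 K.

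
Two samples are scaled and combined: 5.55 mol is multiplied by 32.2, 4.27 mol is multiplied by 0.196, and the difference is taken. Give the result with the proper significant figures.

178 mol

5.55 × 32.2 = 178.71 → 179 mol (3 s.f., last digit at the 10^0 place).
4.27 × 0.196 = 0.83692 → 0.837 mol (3 s.f., last digit at the 10^-3 place).
Difference: 177.87308 mol; keep the coarser place, 10^0.
Result: 178 mol.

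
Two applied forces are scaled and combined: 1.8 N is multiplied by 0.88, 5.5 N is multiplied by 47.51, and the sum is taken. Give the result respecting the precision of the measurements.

1.8 × 0.88 = 1.584 → 1.6 N (2 s.f., last digit at the 10^-1 place).
5.5 × 47.51 = 261.305 → 2.6 × 10² N (2 s.f., last digit at the 10^1 place).
Sum: 262.889 N; keep the coarser place, 10^1.
Result: 2.6 × 10² N.

2.6 × 10² N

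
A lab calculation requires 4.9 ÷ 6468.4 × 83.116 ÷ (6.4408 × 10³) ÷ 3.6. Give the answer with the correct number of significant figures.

4.9 ÷ 6468.4 × 83.116 ÷ (6.4408 × 10³) ÷ 3.6 = 0.0000027154482563…
Multiplication/division keeps the fewest significant figures: 4.9 → 2 s.f., 6468.4 → 5 s.f., 83.116 → 5 s.f., 6.4408 × 10³ → 5 s.f., 3.6 → 2 s.f.; limit is 2.
Rounded to 2 significant figures: 2.7 × 10⁻⁶.

2.7 × 10⁻⁶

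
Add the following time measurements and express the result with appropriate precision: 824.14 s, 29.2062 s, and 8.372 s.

861.72 s

824.14 s + 29.2062 s + 8.372 s = 861.7182 s.
Addition/subtraction keeps the fewest decimal places: 824.14 → 2 decimal places, 29.2062 → 4 decimal places, 8.372 → 3 decimal places; limit is 2.
Rounded to 2 decimal places: 861.72 s.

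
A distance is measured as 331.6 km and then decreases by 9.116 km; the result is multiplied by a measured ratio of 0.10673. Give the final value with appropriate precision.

34.42 km

331.6 km − 9.116 km = 322.484 km; the difference is limited to 1 decimal place (4 s.f.).
Carrying full precision, 322.484 × 0.10673 = 34.41871732 km; 0.10673 has 5 s.f., so the result keeps min(4, 5) = 4 s.f.
Rounded to 4 significant figures: 34.42 km.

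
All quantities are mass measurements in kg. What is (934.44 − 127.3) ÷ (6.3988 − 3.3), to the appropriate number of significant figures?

934.44 − 127.3 = 807.14, limited to 1 d.p. → 4 s.f.; 6.3988 − 3.3 = 3.0988, limited to 1 d.p. → 2 s.f.
Carrying full precision, 807.14 ÷ 3.0988 = 260.468568478…; keep min(4, 2) = 2 s.f.
Rounded to 2 significant figures: 2.6 × 10^2.

2.6 × 10^2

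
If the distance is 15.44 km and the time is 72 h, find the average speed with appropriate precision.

0.21 km/h

average speed = 15.44 km ÷ 72 h = 0.214444444444… km/h.
15.44 has 4 significant figures; 72 has 2.
Division/multiplication keeps the fewest: 2 significant figures.
Rounded: 0.21 km/h.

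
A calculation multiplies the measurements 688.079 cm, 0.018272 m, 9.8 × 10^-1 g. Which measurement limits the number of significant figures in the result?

688.079 cm → 6 s.f.; 0.018272 m → 5 s.f.; 9.8 × 10^-1 g → 2 s.f.
The fewest is 2 significant figures, from 9.8 × 10^-1 g.

9.8 × 10^-1 g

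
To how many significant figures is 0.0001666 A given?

0.0001666: leading zeros are not significant.

4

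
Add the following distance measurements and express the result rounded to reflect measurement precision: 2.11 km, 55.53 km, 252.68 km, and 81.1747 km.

391.49 km

2.11 km + 55.53 km + 252.68 km + 81.1747 km = 391.4947 km.
Addition/subtraction keeps the fewest decimal places: 2.11 → 2 decimal places, 55.53 → 2 decimal places, 252.68 → 2 decimal places, 81.1747 → 4 decimal places; limit is 2.
Rounded to 2 decimal places: 391.49 km.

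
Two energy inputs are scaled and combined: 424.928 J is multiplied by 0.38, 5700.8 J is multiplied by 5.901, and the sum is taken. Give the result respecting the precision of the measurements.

3.380 × 10⁴ J

424.928 × 0.38 = 161.47264 → 1.6 × 10² J (2 s.f., last digit at the 10^1 place).
5700.8 × 5.901 = 33640.4208 → 3.364 × 10⁴ J (4 s.f., last digit at the 10^1 place).
Sum: 33801.89344 J; keep the coarser place, 10^1.
Result: 3.380 × 10⁴ J.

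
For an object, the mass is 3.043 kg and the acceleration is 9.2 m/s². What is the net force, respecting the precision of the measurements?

net force = 3.043 kg × 9.2 m/s² = 27.9956 N.
3.043 has 4 significant figures; 9.2 has 2.
Division/multiplication keeps the fewest: 2 significant figures.
Rounded: 28 N.

28 N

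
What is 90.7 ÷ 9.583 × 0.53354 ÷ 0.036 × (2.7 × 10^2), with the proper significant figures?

90.7 ÷ 9.583 × 0.53354 ÷ 0.036 × (2.7 × 10^2) = 37873.3783784…
Multiplication/division keeps the fewest significant figures: 90.7 → 3 s.f., 9.583 → 4 s.f., 0.53354 → 5 s.f., 0.036 → 2 s.f., 2.7 × 10^2 → 2 s.f.; limit is 2.
Rounded to 2 significant figures: 3.8 × 10^4.

3.8 × 10^4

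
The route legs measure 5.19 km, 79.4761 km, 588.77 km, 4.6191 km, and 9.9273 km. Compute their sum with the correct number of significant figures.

5.19 km + 79.4761 km + 588.77 km + 4.6191 km + 9.9273 km = 687.9825 km.
Addition/subtraction keeps the fewest decimal places: 5.19 → 2 decimal places, 79.4761 → 4 decimal places, 588.77 → 2 decimal places, 4.6191 → 4 decimal places, 9.9273 → 4 decimal places; limit is 2.
Rounded to 2 decimal places: 6.8798 × 10^2 km.

6.8798 × 10^2 km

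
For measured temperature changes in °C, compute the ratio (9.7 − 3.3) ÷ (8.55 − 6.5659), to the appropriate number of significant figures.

3.2

9.7 − 3.3 = 6.4, limited to 1 d.p. → 2 s.f.; 8.55 − 6.5659 = 1.9841, limited to 2 d.p. → 3 s.f.
Carrying full precision, 6.4 ÷ 1.9841 = 3.22564386876…; keep min(2, 3) = 2 s.f.
Rounded to 2 significant figures: 3.2.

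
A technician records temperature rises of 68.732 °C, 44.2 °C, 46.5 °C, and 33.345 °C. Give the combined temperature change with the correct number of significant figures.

68.732 °C + 44.2 °C + 46.5 °C + 33.345 °C = 192.777 °C.
Addition/subtraction keeps the fewest decimal places: 68.732 → 3 decimal places, 44.2 → 1 decimal place, 46.5 → 1 decimal place, 33.345 → 3 decimal places; limit is 1.
Rounded to 1 decimal place: 192.8 °C.

192.8 °C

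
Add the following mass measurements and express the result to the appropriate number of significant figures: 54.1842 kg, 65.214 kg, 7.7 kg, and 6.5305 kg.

54.1842 kg + 65.214 kg + 7.7 kg + 6.5305 kg = 133.6287 kg.
Addition/subtraction keeps the fewest decimal places: 54.1842 → 4 decimal places, 65.214 → 3 decimal places, 7.7 → 1 decimal place, 6.5305 → 4 decimal places; limit is 1.
Rounded to 1 decimal place: 133.6 kg.

133.6 kg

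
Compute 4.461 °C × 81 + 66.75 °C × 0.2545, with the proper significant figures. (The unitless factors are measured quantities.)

4.461 × 81 = 361.341 → 3.6 × 10² °C (2 s.f., last digit at the 10^1 place).
66.75 × 0.2545 = 16.987875 → 16.99 °C (4 s.f., last digit at the 10^-2 place).
Sum: 378.328875 °C; keep the coarser place, 10^1.
Result: 3.8 × 10² °C.

3.8 × 10² °C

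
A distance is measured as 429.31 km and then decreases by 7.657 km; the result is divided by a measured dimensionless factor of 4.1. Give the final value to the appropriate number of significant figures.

429.31 km − 7.657 km = 421.653 km; the difference is limited to 2 decimal places (5 s.f.).
Carrying full precision, 421.653 ÷ 4.1 = 102.842195122… km; 4.1 has 2 s.f., so the result keeps min(5, 2) = 2 s.f.
Rounded to 2 significant figures: 1.0 × 10² km.

1.0 × 10² km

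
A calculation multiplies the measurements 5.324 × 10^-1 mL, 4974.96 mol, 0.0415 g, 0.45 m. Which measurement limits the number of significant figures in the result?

5.324 × 10^-1 mL → 4 s.f.; 4974.96 mol → 6 s.f.; 0.0415 g → 3 s.f.; 0.45 m → 2 s.f.
The fewest is 2 significant figures, from 0.45 m.

0.45 m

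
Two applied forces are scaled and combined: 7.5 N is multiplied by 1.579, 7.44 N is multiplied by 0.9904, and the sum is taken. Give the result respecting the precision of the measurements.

19 N

7.5 × 1.579 = 11.8425 → 12 N (2 s.f., last digit at the 10^0 place).
7.44 × 0.9904 = 7.368576 → 7.37 N (3 s.f., last digit at the 10^-2 place).
Sum: 19.211076 N; keep the coarser place, 10^0.
Result: 19 N.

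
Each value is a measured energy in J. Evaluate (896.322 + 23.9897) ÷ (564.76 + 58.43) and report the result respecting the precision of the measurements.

1.4768

896.322 + 23.9897 = 920.3117, limited to 3 d.p. → 6 s.f.; 564.76 + 58.43 = 623.19, limited to 2 d.p. → 5 s.f.
Carrying full precision, 920.3117 ÷ 623.19 = 1.47677546174…; keep min(6, 5) = 5 s.f.
Rounded to 5 significant figures: 1.4768.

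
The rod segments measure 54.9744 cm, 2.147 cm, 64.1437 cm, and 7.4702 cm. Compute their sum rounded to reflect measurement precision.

128.735 cm

54.9744 cm + 2.147 cm + 64.1437 cm + 7.4702 cm = 128.7353 cm.
Addition/subtraction keeps the fewest decimal places: 54.9744 → 4 decimal places, 2.147 → 3 decimal places, 64.1437 → 4 decimal places, 7.4702 → 4 decimal places; limit is 3.
Rounded to 3 decimal places: 128.735 cm.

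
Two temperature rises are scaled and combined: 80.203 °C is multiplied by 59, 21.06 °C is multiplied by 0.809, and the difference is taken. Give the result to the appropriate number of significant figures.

80.203 × 59 = 4731.977 → 4.7 × 10³ °C (2 s.f., last digit at the 10^2 place).
21.06 × 0.809 = 17.03754 → 17.0 °C (3 s.f., last digit at the 10^-1 place).
Difference: 4714.93946 °C; keep the coarser place, 10^2.
Result: 4.7 × 10³ °C.

4.7 × 10³ °C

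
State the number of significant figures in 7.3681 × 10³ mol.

5

7.3681 × 10³: in scientific notation every digit of the coefficient is significant.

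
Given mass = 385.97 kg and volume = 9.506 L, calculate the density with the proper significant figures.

density = 385.97 kg ÷ 9.506 L = 40.6027771934… kg/L.
385.97 has 5 significant figures; 9.506 has 4.
Division/multiplication keeps the fewest: 4 significant figures.
Rounded: 40.60 kg/L.

40.60 kg/L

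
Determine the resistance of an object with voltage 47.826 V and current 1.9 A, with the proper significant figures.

resistance = 47.826 V ÷ 1.9 A = 25.1715789474… Ω.
47.826 has 5 significant figures; 1.9 has 2.
Division/multiplication keeps the fewest: 2 significant figures.
Rounded: 25 Ω.

25 Ω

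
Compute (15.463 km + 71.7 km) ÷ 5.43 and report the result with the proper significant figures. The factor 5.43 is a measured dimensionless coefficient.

15.463 km + 71.7 km = 87.163 km; the sum is limited to 1 decimal place (3 s.f.).
Carrying full precision, 87.163 ÷ 5.43 = 16.0521178637… km; 5.43 has 3 s.f., so the result keeps min(3, 3) = 3 s.f.
Rounded to 3 significant figures: 16.1 km.

16.1 km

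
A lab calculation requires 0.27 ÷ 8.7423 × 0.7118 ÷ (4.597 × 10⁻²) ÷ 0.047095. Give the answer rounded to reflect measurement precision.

0.27 ÷ 8.7423 × 0.7118 ÷ (4.597 × 10⁻²) ÷ 0.047095 = 10.154223944…
Multiplication/division keeps the fewest significant figures: 0.27 → 2 s.f., 8.7423 → 5 s.f., 0.7118 → 4 s.f., 4.597 × 10⁻² → 4 s.f., 0.047095 → 5 s.f.; limit is 2.
Rounded to 2 significant figures: 10.

10.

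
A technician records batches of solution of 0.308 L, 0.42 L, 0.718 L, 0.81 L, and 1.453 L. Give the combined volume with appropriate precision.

0.308 L + 0.42 L + 0.718 L + 0.81 L + 1.453 L = 3.709 L.
Addition/subtraction keeps the fewest decimal places: 0.308 → 3 decimal places, 0.42 → 2 decimal places, 0.718 → 3 decimal places, 0.81 → 2 decimal places, 1.453 → 3 decimal places; limit is 2.
Rounded to 2 decimal places: 3.71 L.

3.71 L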